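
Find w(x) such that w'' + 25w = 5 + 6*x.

Characteristic equation r² + 25 = 0 has discriminant (0)² - 4·(25) = -100 < 0, so r = ± 5i.
Hence w_h = C1*cos(5*x) + C2*sin(5*x).
For the particular solution try w_p = A0 + A1*x. Substituting and matching coefficients of each power of x gives A0 = 1/5, A1 = 6/25, so w_p = 1/5 + 6*x/25.

w = 1/5 + 6*x/25 + C1*cos(5*x) + C2*sin(5*x)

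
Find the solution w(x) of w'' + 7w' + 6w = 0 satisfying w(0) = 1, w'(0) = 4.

Characteristic equation r² + 7r + 6 = 0 factors as (r + 1)(r + 6) = 0, so r = -1, -6.
Hence w_h = C1*exp(-x) + C2*exp(-6*x).
Apply the initial conditions: w(0) = C1 + C2 = 1 and w'(0) = -C1 - 6*C2 = 4. Solving gives C1 = 2, C2 = -1.

w = -exp(-6*x) + 2*exp(-x)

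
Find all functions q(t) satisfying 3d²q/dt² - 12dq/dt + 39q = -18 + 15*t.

Divide through by 3: q'' - 4q' + 13q = -6 + 5*t.
Characteristic equation r² - 4r + 13 = 0 has discriminant (-4)² - 4·(13) = -36 < 0, so r = 2 ± 3i.
Hence q_h = C1*cos(3*t)*exp(2*t) + C2*exp(2*t)*sin(3*t).
For the particular solution try q_p = A0 + A1*t. Substituting and matching coefficients of each power of t gives A0 = -58/169, A1 = 5/13, so q_p = -58/169 + 5*t/13.

q = -58/169 + 5*t/13 + C1*cos(3*t)*exp(2*t) + C2*exp(2*t)*sin(3*t)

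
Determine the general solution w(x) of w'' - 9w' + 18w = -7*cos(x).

Characteristic equation r² - 9r + 18 = 0 factors as (r - 6)(r - 3) = 0, so r = 6, 3.
Hence w_h = C1*exp(6*x) + C2*exp(3*x).
Try w_p = A*cos(x) + B*sin(x). Substituting and equating the coefficients of cos(x) and sin(x) gives A = -119/370, B = 63/370, so w_p = -119*cos(x)/370 + 63*sin(x)/370.

w = -119*cos(x)/370 + 63*sin(x)/370 + C1*exp(6*x) + C2*exp(3*x)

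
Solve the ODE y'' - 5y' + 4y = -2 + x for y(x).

Characteristic equation r² - 5r + 4 = 0 factors as (r - 4)(r - 1) = 0, so r = 4, 1.
Hence y_h = C1*exp(4*x) + C2*exp(x).
For the particular solution try y_p = A0 + A1*x. Substituting and matching coefficients of each power of x gives A0 = -3/16, A1 = 1/4, so y_p = -3/16 + x/4.

y = -3/16 + x/4 + C1*exp(4*x) + C2*exp(x)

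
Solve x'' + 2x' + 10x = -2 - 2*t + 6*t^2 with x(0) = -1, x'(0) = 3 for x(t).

x = -29/125 - 11*t/25 + 3*t**2/5 - 96*cos(3*t)*exp(-t)/125 + 334*exp(-t)*sin(3*t)/375

Characteristic equation r² + 2r + 10 = 0 has discriminant (2)² - 4·(10) = -36 < 0, so r = -1 ± 3i.
Hence x_h = C1*cos(3*t)*exp(-t) + C2*exp(-t)*sin(3*t).
For the particular solution try x_p = A0 + A1*t + A2*t^2. Substituting and matching coefficients of each power of t gives A0 = -29/125, A1 = -11/25, A2 = 3/5, so x_p = -29/125 - 11*t/25 + 3*t^2/5.
General solution: x = -29/125 - 11*t/25 + 3*t^2/5 + C1*cos(3*t)*exp(-t) + C2*exp(-t)*sin(3*t).
Apply the initial conditions: x(0) = -29/125 + C1 = -1 and x'(0) = -11/25 - C1 + 3*C2 = 3. Solving gives C1 = -96/125, C2 = 334/375.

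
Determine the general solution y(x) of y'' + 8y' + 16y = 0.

Characteristic equation r² + 8r + 16 = 0 has discriminant (8)² - 4·(16) = 0, so r = -4 is a repeated root.
Hence y_h = (C1 + C2*x)*exp(-4*x).

y = C1*exp(-4*x) + C2*x*exp(-4*x)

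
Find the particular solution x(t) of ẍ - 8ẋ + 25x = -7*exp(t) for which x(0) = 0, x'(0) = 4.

Characteristic equation r² - 8r + 25 = 0 has discriminant (-8)² - 4·(25) = -36 < 0, so r = 4 ± 3i.
Hence x_h = C1*cos(3*t)*exp(4*t) + C2*exp(4*t)*sin(3*t).
Try x_p = A*exp(t). Substituting into the equation and dividing by exp(t) gives A = -7/18, so x_p = -7*exp(t)/18.
General solution: x = -7*exp(t)/18 + C1*cos(3*t)*exp(4*t) + C2*exp(4*t)*sin(3*t).
Apply the initial conditions: x(0) = -7/18 + C1 = 0 and x'(0) = -7/18 + 3*C2 + 4*C1 = 4. Solving gives C1 = 7/18, C2 = 17/18.

x = -7*exp(t)/18 + 7*cos(3*t)*exp(4*t)/18 + 17*exp(4*t)*sin(3*t)/18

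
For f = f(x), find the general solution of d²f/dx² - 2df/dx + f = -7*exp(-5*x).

f = -7*exp(-5*x)/36 + C1*exp(x) + C2*x*exp(x)

Characteristic equation r² - 2r + 1 = 0 has discriminant (-2)² - 4·(1) = 0, so r = 1 is a repeated root.
Hence f_h = (C1 + C2*x)*exp(x).
Try f_p = A*exp(-5*x). Substituting into the equation and dividing by exp(-5*x) gives A = -7/36, so f_p = -7*exp(-5*x)/36.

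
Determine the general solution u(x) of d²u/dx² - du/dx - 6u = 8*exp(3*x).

u = C1*exp(3*x) + C2*exp(-2*x) + 8*x*exp(3*x)/5

Characteristic equation r² - r - 6 = 0 factors as (r - 3)(r + 2) = 0, so r = 3, -2.
Hence u_h = C1*exp(3*x) + C2*exp(-2*x).
Since exp(3*x) solves the homogeneous equation (r = 3 is a root of multiplicity 1), multiply the trial by x. Try u_p = A*x*exp(3*x). Substituting into the equation and dividing by exp(3*x) gives A = 8/5, so u_p = 8*x*exp(3*x)/5.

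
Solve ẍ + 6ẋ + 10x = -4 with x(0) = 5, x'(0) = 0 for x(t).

Characteristic equation r² + 6r + 10 = 0 has discriminant (6)² - 4·(10) = -4 < 0, so r = -3 ± i.
Hence x_h = C1*cos(t)*exp(-3*t) + C2*exp(-3*t)*sin(t).
For the particular solution try x_p = A0. Substituting and matching coefficients of each power of t gives A0 = -2/5, so x_p = -2/5.
General solution: x = -2/5 + C1*cos(t)*exp(-3*t) + C2*exp(-3*t)*sin(t).
Apply the initial conditions: x(0) = -2/5 + C1 = 5 and x'(0) = C2 - 3*C1 = 0. Solving gives C1 = 27/5, C2 = 81/5.

x = -2/5 + 27*cos(t)*exp(-3*t)/5 + 81*exp(-3*t)*sin(t)/5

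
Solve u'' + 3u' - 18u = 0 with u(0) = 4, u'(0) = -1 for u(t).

Characteristic equation r² + 3r - 18 = 0 factors as (r - 3)(r + 6) = 0, so r = 3, -6.
Hence u_h = C1*exp(3*t) + C2*exp(-6*t).
Apply the initial conditions: u(0) = C1 + C2 = 4 and u'(0) = -6*C2 + 3*C1 = -1. Solving gives C1 = 23/9, C2 = 13/9.

u = 13*exp(-6*t)/9 + 23*exp(3*t)/9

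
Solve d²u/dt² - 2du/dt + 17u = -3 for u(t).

u = -3/17 + C1*cos(4*t)*exp(t) + C2*exp(t)*sin(4*t)

Characteristic equation r² - 2r + 17 = 0 has discriminant (-2)² - 4·(17) = -64 < 0, so r = 1 ± 4i.
Hence u_h = C1*cos(4*t)*exp(t) + C2*exp(t)*sin(4*t).
For the particular solution try u_p = A0. Substituting and matching coefficients of each power of t gives A0 = -3/17, so u_p = -3/17.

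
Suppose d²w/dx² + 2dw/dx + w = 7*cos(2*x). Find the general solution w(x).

w = -21*cos(2*x)/25 + 28*sin(2*x)/25 + C1*exp(-x) + C2*x*exp(-x)

Characteristic equation r² + 2r + 1 = 0 has discriminant (2)² - 4·(1) = 0, so r = -1 is a repeated root.
Hence w_h = (C1 + C2*x)*exp(-x).
Try w_p = A*cos(2*x) + B*sin(2*x). Substituting and equating the coefficients of cos(2x) and sin(2x) gives A = -21/25, B = 28/25, so w_p = -21*cos(2*x)/25 + 28*sin(2*x)/25.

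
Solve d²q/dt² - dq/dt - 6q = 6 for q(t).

Characteristic equation r² - r - 6 = 0 factors as (r - 3)(r + 2) = 0, so r = 3, -2.
Hence q_h = C1*exp(3*t) + C2*exp(-2*t).
For the particular solution try q_p = A0. Substituting and matching coefficients of each power of t gives A0 = -1, so q_p = -1.

q = -1 + C1*exp(3*t) + C2*exp(-2*t)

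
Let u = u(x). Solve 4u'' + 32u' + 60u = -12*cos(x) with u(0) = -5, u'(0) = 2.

u = -221*exp(-3*x)/20 - 21*cos(x)/130 - 6*sin(x)/65 + 323*exp(-5*x)/52

Divide through by 4: u'' + 8u' + 15u = -3*cos(x).
Characteristic equation r² + 8r + 15 = 0 factors as (r + 5)(r + 3) = 0, so r = -5, -3.
Hence u_h = C1*exp(-5*x) + C2*exp(-3*x).
Try u_p = A*cos(x) + B*sin(x). Substituting and equating the coefficients of cos(x) and sin(x) gives A = -21/130, B = -6/65, so u_p = -21*cos(x)/130 - 6*sin(x)/65.
General solution: u = -21*cos(x)/130 - 6*sin(x)/65 + C1*exp(-5*x) + C2*exp(-3*x).
Apply the initial conditions: u(0) = -21/130 + C1 + C2 = -5 and u'(0) = -6/65 - 5*C1 - 3*C2 = 2. Solving gives C1 = 323/52, C2 = -221/20.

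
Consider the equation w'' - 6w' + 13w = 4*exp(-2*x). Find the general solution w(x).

Characteristic equation r² - 6r + 13 = 0 has discriminant (-6)² - 4·(13) = -16 < 0, so r = 3 ± 2i.
Hence w_h = C1*cos(2*x)*exp(3*x) + C2*exp(3*x)*sin(2*x).
Try w_p = A*exp(-2*x). Substituting into the equation and dividing by exp(-2*x) gives A = 4/29, so w_p = 4*exp(-2*x)/29.

w = 4*exp(-2*x)/29 + C1*cos(2*x)*exp(3*x) + C2*exp(3*x)*sin(2*x)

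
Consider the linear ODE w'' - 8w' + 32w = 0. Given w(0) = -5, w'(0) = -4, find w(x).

w = -5*cos(4*x)*exp(4*x) + 4*exp(4*x)*sin(4*x)

Characteristic equation r² - 8r + 32 = 0 has discriminant (-8)² - 4·(32) = -64 < 0, so r = 4 ± 4i.
Hence w_h = C1*cos(4*x)*exp(4*x) + C2*exp(4*x)*sin(4*x).
Apply the initial conditions: w(0) = C1 = -5 and w'(0) = 4*C1 + 4*C2 = -4. Solving gives C1 = -5, C2 = 4.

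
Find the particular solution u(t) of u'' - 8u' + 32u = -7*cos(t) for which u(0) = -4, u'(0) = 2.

Characteristic equation r² - 8r + 32 = 0 has discriminant (-8)² - 4·(32) = -64 < 0, so r = 4 ± 4i.
Hence u_h = C1*cos(4*t)*exp(4*t) + C2*exp(4*t)*sin(4*t).
Try u_p = A*cos(t) + B*sin(t). Substituting and equating the coefficients of cos(t) and sin(t) gives A = -217/1025, B = 56/1025, so u_p = -217*cos(t)/1025 + 56*sin(t)/1025.
General solution: u = -217*cos(t)/1025 + 56*sin(t)/1025 + C1*cos(4*t)*exp(4*t) + C2*exp(4*t)*sin(4*t).
Apply the initial conditions: u(0) = -217/1025 + C1 = -4 and u'(0) = 56/1025 + 4*C1 + 4*C2 = 2. Solving gives C1 = -3883/1025, C2 = 8763/2050.

u = -217*cos(t)/1025 + 56*sin(t)/1025 - 3883*cos(4*t)*exp(4*t)/1025 + 8763*exp(4*t)*sin(4*t)/2050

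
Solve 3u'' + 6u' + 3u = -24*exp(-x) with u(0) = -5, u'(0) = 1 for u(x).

u = -5*exp(-x) - 4*x*exp(-x) - 4*x**2*exp(-x)

Divide through by 3: u'' + 2u' + u = -8*exp(-x).
Characteristic equation r² + 2r + 1 = 0 has discriminant (2)² - 4·(1) = 0, so r = -1 is a repeated root.
Hence u_h = (C1 + C2*x)*exp(-x).
Since exp(-x) solves the homogeneous equation (r = -1 is a root of multiplicity 2), multiply the trial by x^2. Try u_p = A*x^2*exp(-x). Substituting into the equation and dividing by exp(-x) gives A = -4, so u_p = -4*x^2*exp(-x).
General solution: u = C1*exp(-x) - 4*x^2*exp(-x) + C2*x*exp(-x).
Apply the initial conditions: u(0) = C1 = -5 and u'(0) = C2 - C1 = 1. Solving gives C1 = -5, C2 = -4.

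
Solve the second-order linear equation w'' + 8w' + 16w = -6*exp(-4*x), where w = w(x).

Characteristic equation r² + 8r + 16 = 0 has discriminant (8)² - 4·(16) = 0, so r = -4 is a repeated root.
Hence w_h = (C1 + C2*x)*exp(-4*x).
Since exp(-4*x) solves the homogeneous equation (r = -4 is a root of multiplicity 2), multiply the trial by x^2. Try w_p = A*x^2*exp(-4*x). Substituting into the equation and dividing by exp(-4*x) gives A = -3, so w_p = -3*x^2*exp(-4*x).

w = C1*exp(-4*x) - 3*x**2*exp(-4*x) + C2*x*exp(-4*x)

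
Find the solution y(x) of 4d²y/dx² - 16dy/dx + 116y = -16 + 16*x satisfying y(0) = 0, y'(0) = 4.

y = -100/841 + 4*x/29 + 100*cos(5*x)*exp(2*x)/841 + 3048*exp(2*x)*sin(5*x)/4205

Divide through by 4: y'' - 4y' + 29y = -4 + 4*x.
Characteristic equation r² - 4r + 29 = 0 has discriminant (-4)² - 4·(29) = -100 < 0, so r = 2 ± 5i.
Hence y_h = C1*cos(5*x)*exp(2*x) + C2*exp(2*x)*sin(5*x).
For the particular solution try y_p = A0 + A1*x. Substituting and matching coefficients of each power of x gives A0 = -100/841, A1 = 4/29, so y_p = -100/841 + 4*x/29.
General solution: y = -100/841 + 4*x/29 + C1*cos(5*x)*exp(2*x) + C2*exp(2*x)*sin(5*x).
Apply the initial conditions: y(0) = -100/841 + C1 = 0 and y'(0) = 4/29 + 2*C1 + 5*C2 = 4. Solving gives C1 = 100/841, C2 = 3048/4205.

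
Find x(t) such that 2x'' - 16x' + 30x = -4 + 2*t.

Divide through by 2: x'' - 8x' + 15x = -2 + t.
Characteristic equation r² - 8r + 15 = 0 factors as (r - 5)(r - 3) = 0, so r = 5, 3.
Hence x_h = C1*exp(5*t) + C2*exp(3*t).
For the particular solution try x_p = A0 + A1*t. Substituting and matching coefficients of each power of t gives A0 = -22/225, A1 = 1/15, so x_p = -22/225 + t/15.

x = -22/225 + t/15 + C1*exp(5*t) + C2*exp(3*t)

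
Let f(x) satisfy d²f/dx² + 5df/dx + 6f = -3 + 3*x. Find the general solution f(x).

f = -11/12 + x/2 + C1*exp(-2*x) + C2*exp(-3*x)

Characteristic equation r² + 5r + 6 = 0 factors as (r + 2)(r + 3) = 0, so r = -2, -3.
Hence f_h = C1*exp(-2*x) + C2*exp(-3*x).
For the particular solution try f_p = A0 + A1*x. Substituting and matching coefficients of each power of x gives A0 = -11/12, A1 = 1/2, so f_p = -11/12 + x/2.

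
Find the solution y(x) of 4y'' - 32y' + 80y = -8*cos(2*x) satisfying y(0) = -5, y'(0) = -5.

y = -cos(2*x)/16 + sin(2*x)/16 - 79*cos(2*x)*exp(4*x)/16 + 117*exp(4*x)*sin(2*x)/16

Divide through by 4: y'' - 8y' + 20y = -2*cos(2*x).
Characteristic equation r² - 8r + 20 = 0 has discriminant (-8)² - 4·(20) = -16 < 0, so r = 4 ± 2i.
Hence y_h = C1*cos(2*x)*exp(4*x) + C2*exp(4*x)*sin(2*x).
Try y_p = A*cos(2*x) + B*sin(2*x). Substituting and equating the coefficients of cos(2x) and sin(2x) gives A = -1/16, B = 1/16, so y_p = -cos(2*x)/16 + sin(2*x)/16.
General solution: y = -cos(2*x)/16 + sin(2*x)/16 + C1*cos(2*x)*exp(4*x) + C2*exp(4*x)*sin(2*x).
Apply the initial conditions: y(0) = -1/16 + C1 = -5 and y'(0) = 1/8 + 2*C2 + 4*C1 = -5. Solving gives C1 = -79/16, C2 = 117/16.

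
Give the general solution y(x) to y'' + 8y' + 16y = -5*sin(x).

Characteristic equation r² + 8r + 16 = 0 has discriminant (8)² - 4·(16) = 0, so r = -4 is a repeated root.
Hence y_h = (C1 + C2*x)*exp(-4*x).
Try y_p = A*cos(x) + B*sin(x). Substituting and equating the coefficients of cos(x) and sin(x) gives A = 40/289, B = -75/289, so y_p = -75*sin(x)/289 + 40*cos(x)/289.

y = -75*sin(x)/289 + 40*cos(x)/289 + C1*exp(-4*x) + C2*x*exp(-4*x)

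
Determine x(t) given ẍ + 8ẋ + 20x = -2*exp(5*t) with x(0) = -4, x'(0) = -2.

x = -2*exp(5*t)/85 - 756*exp(-4*t)*sin(2*t)/85 - 338*cos(2*t)*exp(-4*t)/85

Characteristic equation r² + 8r + 20 = 0 has discriminant (8)² - 4·(20) = -16 < 0, so r = -4 ± 2i.
Hence x_h = C1*cos(2*t)*exp(-4*t) + C2*exp(-4*t)*sin(2*t).
Try x_p = A*exp(5*t). Substituting into the equation and dividing by exp(5*t) gives A = -2/85, so x_p = -2*exp(5*t)/85.
General solution: x = -2*exp(5*t)/85 + C1*cos(2*t)*exp(-4*t) + C2*exp(-4*t)*sin(2*t).
Apply the initial conditions: x(0) = -2/85 + C1 = -4 and x'(0) = -2/17 - 4*C1 + 2*C2 = -2. Solving gives C1 = -338/85, C2 = -756/85.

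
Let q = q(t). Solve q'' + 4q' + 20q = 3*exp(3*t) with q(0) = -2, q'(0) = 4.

Characteristic equation r² + 4r + 20 = 0 has discriminant (4)² - 4·(20) = -64 < 0, so r = -2 ± 4i.
Hence q_h = C1*cos(4*t)*exp(-2*t) + C2*exp(-2*t)*sin(4*t).
Try q_p = A*exp(3*t). Substituting into the equation and dividing by exp(3*t) gives A = 3/41, so q_p = 3*exp(3*t)/41.
General solution: q = 3*exp(3*t)/41 + C1*cos(4*t)*exp(-2*t) + C2*exp(-2*t)*sin(4*t).
Apply the initial conditions: q(0) = 3/41 + C1 = -2 and q'(0) = 9/41 - 2*C1 + 4*C2 = 4. Solving gives C1 = -85/41, C2 = -15/164.

q = 3*exp(3*t)/41 - 85*cos(4*t)*exp(-2*t)/41 - 15*exp(-2*t)*sin(4*t)/164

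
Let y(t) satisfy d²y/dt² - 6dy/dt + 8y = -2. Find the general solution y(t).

y = -1/4 + C1*exp(4*t) + C2*exp(2*t)

Characteristic equation r² - 6r + 8 = 0 factors as (r - 4)(r - 2) = 0, so r = 4, 2.
Hence y_h = C1*exp(4*t) + C2*exp(2*t).
For the particular solution try y_p = A0. Substituting and matching coefficients of each power of t gives A0 = -1/4, so y_p = -1/4.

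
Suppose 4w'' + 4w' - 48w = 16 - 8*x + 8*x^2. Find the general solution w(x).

w = -151/432 - x**2/6 + 5*x/36 + C1*exp(-4*x) + C2*exp(3*x)

Divide through by 4: w'' + w' - 12w = 4 - 2*x + 2*x^2.
Characteristic equation r² + r - 12 = 0 factors as (r + 4)(r - 3) = 0, so r = -4, 3.
Hence w_h = C1*exp(-4*x) + C2*exp(3*x).
For the particular solution try w_p = A0 + A1*x + A2*x^2. Substituting and matching coefficients of each power of x gives A0 = -151/432, A1 = 5/36, A2 = -1/6, so w_p = -151/432 - x^2/6 + 5*x/36.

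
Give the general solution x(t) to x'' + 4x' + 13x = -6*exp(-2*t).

Characteristic equation r² + 4r + 13 = 0 has discriminant (4)² - 4·(13) = -36 < 0, so r = -2 ± 3i.
Hence x_h = C1*cos(3*t)*exp(-2*t) + C2*exp(-2*t)*sin(3*t).
Try x_p = A*exp(-2*t). Substituting into the equation and dividing by exp(-2*t) gives A = -2/3, so x_p = -2*exp(-2*t)/3.

x = -2*exp(-2*t)/3 + C1*cos(3*t)*exp(-2*t) + C2*exp(-2*t)*sin(3*t)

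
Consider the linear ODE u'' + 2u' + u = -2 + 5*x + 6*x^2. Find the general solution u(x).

u = 24 - 19*x + 6*x**2 + C1*exp(-x) + C2*x*exp(-x)

Characteristic equation r² + 2r + 1 = 0 has discriminant (2)² - 4·(1) = 0, so r = -1 is a repeated root.
Hence u_h = (C1 + C2*x)*exp(-x).
For the particular solution try u_p = A0 + A1*x + A2*x^2. Substituting and matching coefficients of each power of x gives A0 = 24, A1 = -19, A2 = 6, so u_p = 24 - 19*x + 6*x^2.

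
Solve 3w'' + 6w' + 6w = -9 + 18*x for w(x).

Divide through by 3: w'' + 2w' + 2w = -3 + 6*x.
Characteristic equation r² + 2r + 2 = 0 has discriminant (2)² - 4·(2) = -4 < 0, so r = -1 ± i.
Hence w_h = C1*cos(x)*exp(-x) + C2*exp(-x)*sin(x).
For the particular solution try w_p = A0 + A1*x. Substituting and matching coefficients of each power of x gives A0 = -9/2, A1 = 3, so w_p = -9/2 + 3*x.

w = -9/2 + 3*x + C1*cos(x)*exp(-x) + C2*exp(-x)*sin(x)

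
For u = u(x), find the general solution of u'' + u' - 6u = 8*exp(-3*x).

Characteristic equation r² + r - 6 = 0 factors as (r + 3)(r - 2) = 0, so r = -3, 2.
Hence u_h = C1*exp(-3*x) + C2*exp(2*x).
Since exp(-3*x) solves the homogeneous equation (r = -3 is a root of multiplicity 1), multiply the trial by x. Try u_p = A*x*exp(-3*x). Substituting into the equation and dividing by exp(-3*x) gives A = -8/5, so u_p = -8*x*exp(-3*x)/5.

u = C1*exp(-3*x) + C2*exp(2*x) - 8*x*exp(-3*x)/5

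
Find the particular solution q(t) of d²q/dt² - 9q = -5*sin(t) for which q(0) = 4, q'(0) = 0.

q = sin(t)/2 + 23*exp(3*t)/12 + 25*exp(-3*t)/12

Characteristic equation r² - 9 = 0 factors as (r + 3)(r - 3) = 0, so r = -3, 3.
Hence q_h = C1*exp(-3*t) + C2*exp(3*t).
Try q_p = A*cos(t) + B*sin(t). Substituting and equating the coefficients of cos(t) and sin(t) gives A = 0, B = 1/2, so q_p = sin(t)/2.
General solution: q = sin(t)/2 + C1*exp(-3*t) + C2*exp(3*t).
Apply the initial conditions: q(0) = C1 + C2 = 4 and q'(0) = 1/2 - 3*C1 + 3*C2 = 0. Solving gives C1 = 25/12, C2 = 23/12.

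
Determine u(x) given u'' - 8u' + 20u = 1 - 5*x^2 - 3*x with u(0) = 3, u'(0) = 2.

Characteristic equation r² - 8r + 20 = 0 has discriminant (-8)² - 4·(20) = -16 < 0, so r = 4 ± 2i.
Hence u_h = C1*cos(2*x)*exp(4*x) + C2*exp(4*x)*sin(2*x).
For the particular solution try u_p = A0 + A1*x + A2*x^2. Substituting and matching coefficients of each power of x gives A0 = -13/200, A1 = -7/20, A2 = -1/4, so u_p = -13/200 - 7*x/20 - x^2/4.
General solution: u = -13/200 - 7*x/20 - x^2/4 + C1*cos(2*x)*exp(4*x) + C2*exp(4*x)*sin(2*x).
Apply the initial conditions: u(0) = -13/200 + C1 = 3 and u'(0) = -7/20 + 2*C2 + 4*C1 = 2. Solving gives C1 = 613/200, C2 = -991/200.

u = -13/200 - 7*x/20 - x**2/4 - 991*exp(4*x)*sin(2*x)/200 + 613*cos(2*x)*exp(4*x)/200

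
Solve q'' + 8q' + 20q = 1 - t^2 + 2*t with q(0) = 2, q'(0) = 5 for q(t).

q = -1/1000 - t**2/20 + 7*t/50 + 804*exp(-4*t)*sin(2*t)/125 + 2001*cos(2*t)*exp(-4*t)/1000

Characteristic equation r² + 8r + 20 = 0 has discriminant (8)² - 4·(20) = -16 < 0, so r = -4 ± 2i.
Hence q_h = C1*cos(2*t)*exp(-4*t) + C2*exp(-4*t)*sin(2*t).
For the particular solution try q_p = A0 + A1*t + A2*t^2. Substituting and matching coefficients of each power of t gives A0 = -1/1000, A1 = 7/50, A2 = -1/20, so q_p = -1/1000 - t^2/20 + 7*t/50.
General solution: q = -1/1000 - t^2/20 + 7*t/50 + C1*cos(2*t)*exp(-4*t) + C2*exp(-4*t)*sin(2*t).
Apply the initial conditions: q(0) = -1/1000 + C1 = 2 and q'(0) = 7/50 - 4*C1 + 2*C2 = 5. Solving gives C1 = 2001/1000, C2 = 804/125.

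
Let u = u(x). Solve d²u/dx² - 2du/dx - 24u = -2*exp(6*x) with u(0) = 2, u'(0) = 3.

Characteristic equation r² - 2r - 24 = 0 factors as (r - 6)(r + 4) = 0, so r = 6, -4.
Hence u_h = C1*exp(6*x) + C2*exp(-4*x).
Since exp(6*x) solves the homogeneous equation (r = 6 is a root of multiplicity 1), multiply the trial by x. Try u_p = A*x*exp(6*x). Substituting into the equation and dividing by exp(6*x) gives A = -1/5, so u_p = -x*exp(6*x)/5.
General solution: u = C1*exp(6*x) + C2*exp(-4*x) - x*exp(6*x)/5.
Apply the initial conditions: u(0) = C1 + C2 = 2 and u'(0) = -1/5 - 4*C2 + 6*C1 = 3. Solving gives C1 = 28/25, C2 = 22/25.

u = 22*exp(-4*x)/25 + 28*exp(6*x)/25 - x*exp(6*x)/5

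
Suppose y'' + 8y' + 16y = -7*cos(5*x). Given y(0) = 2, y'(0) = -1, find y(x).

Characteristic equation r² + 8r + 16 = 0 has discriminant (8)² - 4·(16) = 0, so r = -4 is a repeated root.
Hence y_h = (C1 + C2*x)*exp(-4*x).
Try y_p = A*cos(5*x) + B*sin(5*x). Substituting and equating the coefficients of cos(5x) and sin(5x) gives A = 63/1681, B = -280/1681, so y_p = -280*sin(5*x)/1681 + 63*cos(5*x)/1681.
General solution: y = -280*sin(5*x)/1681 + 63*cos(5*x)/1681 + C1*exp(-4*x) + C2*x*exp(-4*x).
Apply the initial conditions: y(0) = 63/1681 + C1 = 2 and y'(0) = -1400/1681 + C2 - 4*C1 = -1. Solving gives C1 = 3299/1681, C2 = 315/41.

y = -280*sin(5*x)/1681 + 63*cos(5*x)/1681 + 3299*exp(-4*x)/1681 + 315*x*exp(-4*x)/41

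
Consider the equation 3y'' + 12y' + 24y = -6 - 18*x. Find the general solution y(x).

y = 1/8 - 3*x/4 + C1*cos(2*x)*exp(-2*x) + C2*exp(-2*x)*sin(2*x)

Divide through by 3: y'' + 4y' + 8y = -2 - 6*x.
Characteristic equation r² + 4r + 8 = 0 has discriminant (4)² - 4·(8) = -16 < 0, so r = -2 ± 2i.
Hence y_h = C1*cos(2*x)*exp(-2*x) + C2*exp(-2*x)*sin(2*x).
For the particular solution try y_p = A0 + A1*x. Substituting and matching coefficients of each power of x gives A0 = 1/8, A1 = -3/4, so y_p = 1/8 - 3*x/4.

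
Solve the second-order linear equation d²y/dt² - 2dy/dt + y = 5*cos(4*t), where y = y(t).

y = -75*cos(4*t)/289 - 40*sin(4*t)/289 + C1*exp(t) + C2*t*exp(t)

Characteristic equation r² - 2r + 1 = 0 has discriminant (-2)² - 4·(1) = 0, so r = 1 is a repeated root.
Hence y_h = (C1 + C2*t)*exp(t).
Try y_p = A*cos(4*t) + B*sin(4*t). Substituting and equating the coefficients of cos(4t) and sin(4t) gives A = -75/289, B = -40/289, so y_p = -75*cos(4*t)/289 - 40*sin(4*t)/289.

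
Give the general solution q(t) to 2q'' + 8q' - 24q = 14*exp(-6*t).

q = C1*exp(-6*t) + C2*exp(2*t) - 7*t*exp(-6*t)/8

Divide through by 2: q'' + 4q' - 12q = 7*exp(-6*t).
Characteristic equation r² + 4r - 12 = 0 factors as (r + 6)(r - 2) = 0, so r = -6, 2.
Hence q_h = C1*exp(-6*t) + C2*exp(2*t).
Since exp(-6*t) solves the homogeneous equation (r = -6 is a root of multiplicity 1), multiply the trial by t. Try q_p = A*t*exp(-6*t). Substituting into the equation and dividing by exp(-6*t) gives A = -7/8, so q_p = -7*t*exp(-6*t)/8.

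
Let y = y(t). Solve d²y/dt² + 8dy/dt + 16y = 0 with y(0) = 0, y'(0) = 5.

y = 5*t*exp(-4*t)

Characteristic equation r² + 8r + 16 = 0 has discriminant (8)² - 4·(16) = 0, so r = -4 is a repeated root.
Hence y_h = (C1 + C2*t)*exp(-4*t).
Apply the initial conditions: y(0) = C1 = 0 and y'(0) = C2 - 4*C1 = 5. Solving gives C1 = 0, C2 = 5.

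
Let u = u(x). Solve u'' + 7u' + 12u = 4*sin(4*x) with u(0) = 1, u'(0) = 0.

Characteristic equation r² + 7r + 12 = 0 factors as (r + 4)(r + 3) = 0, so r = -4, -3.
Hence u_h = C1*exp(-4*x) + C2*exp(-3*x).
Try u_p = A*cos(4*x) + B*sin(4*x). Substituting and equating the coefficients of cos(4x) and sin(4x) gives A = -7/50, B = -1/50, so u_p = -7*cos(4*x)/50 - sin(4*x)/50.
General solution: u = -7*cos(4*x)/50 - sin(4*x)/50 + C1*exp(-4*x) + C2*exp(-3*x).
Apply the initial conditions: u(0) = -7/50 + C1 + C2 = 1 and u'(0) = -2/25 - 4*C1 - 3*C2 = 0. Solving gives C1 = -7/2, C2 = 116/25.

u = -7*exp(-4*x)/2 - 7*cos(4*x)/50 - sin(4*x)/50 + 116*exp(-3*x)/25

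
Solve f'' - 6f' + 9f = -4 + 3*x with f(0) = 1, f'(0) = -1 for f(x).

Characteristic equation r² - 6r + 9 = 0 has discriminant (-6)² - 4·(9) = 0, so r = 3 is a repeated root.
Hence f_h = (C1 + C2*x)*exp(3*x).
For the particular solution try f_p = A0 + A1*x. Substituting and matching coefficients of each power of x gives A0 = -2/9, A1 = 1/3, so f_p = -2/9 + x/3.
General solution: f = -2/9 + x/3 + C1*exp(3*x) + C2*x*exp(3*x).
Apply the initial conditions: f(0) = -2/9 + C1 = 1 and f'(0) = 1/3 + C2 + 3*C1 = -1. Solving gives C1 = 11/9, C2 = -5.

f = -2/9 + x/3 + 11*exp(3*x)/9 - 5*x*exp(3*x)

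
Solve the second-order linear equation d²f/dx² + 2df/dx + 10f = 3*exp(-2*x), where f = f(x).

f = 3*exp(-2*x)/10 + C1*cos(3*x)*exp(-x) + C2*exp(-x)*sin(3*x)

Characteristic equation r² + 2r + 10 = 0 has discriminant (2)² - 4·(10) = -36 < 0, so r = -1 ± 3i.
Hence f_h = C1*cos(3*x)*exp(-x) + C2*exp(-x)*sin(3*x).
Try f_p = A*exp(-2*x). Substituting into the equation and dividing by exp(-2*x) gives A = 3/10, so f_p = 3*exp(-2*x)/10.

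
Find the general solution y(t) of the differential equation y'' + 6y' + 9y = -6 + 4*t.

y = -26/27 + 4*t/9 + C1*exp(-3*t) + C2*t*exp(-3*t)

Characteristic equation r² + 6r + 9 = 0 has discriminant (6)² - 4·(9) = 0, so r = -3 is a repeated root.
Hence y_h = (C1 + C2*t)*exp(-3*t).
For the particular solution try y_p = A0 + A1*t. Substituting and matching coefficients of each power of t gives A0 = -26/27, A1 = 4/9, so y_p = -26/27 + 4*t/9.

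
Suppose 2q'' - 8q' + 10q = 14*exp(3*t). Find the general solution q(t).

Divide through by 2: q'' - 4q' + 5q = 7*exp(3*t).
Characteristic equation r² - 4r + 5 = 0 has discriminant (-4)² - 4·(5) = -4 < 0, so r = 2 ± i.
Hence q_h = C1*cos(t)*exp(2*t) + C2*exp(2*t)*sin(t).
Try q_p = A*exp(3*t). Substituting into the equation and dividing by exp(3*t) gives A = 7/2, so q_p = 7*exp(3*t)/2.

q = 7*exp(3*t)/2 + C1*cos(t)*exp(2*t) + C2*exp(2*t)*sin(t)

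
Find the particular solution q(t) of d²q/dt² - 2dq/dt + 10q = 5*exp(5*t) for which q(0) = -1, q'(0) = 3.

q = exp(5*t)/5 - 6*cos(3*t)*exp(t)/5 + 16*exp(t)*sin(3*t)/15

Characteristic equation r² - 2r + 10 = 0 has discriminant (-2)² - 4·(10) = -36 < 0, so r = 1 ± 3i.
Hence q_h = C1*cos(3*t)*exp(t) + C2*exp(t)*sin(3*t).
Try q_p = A*exp(5*t). Substituting into the equation and dividing by exp(5*t) gives A = 1/5, so q_p = exp(5*t)/5.
General solution: q = exp(5*t)/5 + C1*cos(3*t)*exp(t) + C2*exp(t)*sin(3*t).
Apply the initial conditions: q(0) = 1/5 + C1 = -1 and q'(0) = 1 + C1 + 3*C2 = 3. Solving gives C1 = -6/5, C2 = 16/15.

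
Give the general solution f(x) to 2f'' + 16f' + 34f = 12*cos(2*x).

Divide through by 2: f'' + 8f' + 17f = 6*cos(2*x).
Characteristic equation r² + 8r + 17 = 0 has discriminant (8)² - 4·(17) = -4 < 0, so r = -4 ± i.
Hence f_h = C1*cos(x)*exp(-4*x) + C2*exp(-4*x)*sin(x).
Try f_p = A*cos(2*x) + B*sin(2*x). Substituting and equating the coefficients of cos(2x) and sin(2x) gives A = 78/425, B = 96/425, so f_p = 78*cos(2*x)/425 + 96*sin(2*x)/425.

f = 78*cos(2*x)/425 + 96*sin(2*x)/425 + C1*cos(x)*exp(-4*x) + C2*exp(-4*x)*sin(x)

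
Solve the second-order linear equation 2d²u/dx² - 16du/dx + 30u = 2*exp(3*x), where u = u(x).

Divide through by 2: u'' - 8u' + 15u = exp(3*x).
Characteristic equation r² - 8r + 15 = 0 factors as (r - 3)(r - 5) = 0, so r = 3, 5.
Hence u_h = C1*exp(3*x) + C2*exp(5*x).
Since exp(3*x) solves the homogeneous equation (r = 3 is a root of multiplicity 1), multiply the trial by x. Try u_p = A*x*exp(3*x). Substituting into the equation and dividing by exp(3*x) gives A = -1/2, so u_p = -x*exp(3*x)/2.

u = C1*exp(3*x) + C2*exp(5*x) - x*exp(3*x)/2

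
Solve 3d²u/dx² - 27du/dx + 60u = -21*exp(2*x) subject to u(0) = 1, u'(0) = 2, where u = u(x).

Divide through by 3: u'' - 9u' + 20u = -7*exp(2*x).
Characteristic equation r² - 9r + 20 = 0 factors as (r - 5)(r - 4) = 0, so r = 5, 4.
Hence u_h = C1*exp(5*x) + C2*exp(4*x).
Try u_p = A*exp(2*x). Substituting into the equation and dividing by exp(2*x) gives A = -7/6, so u_p = -7*exp(2*x)/6.
General solution: u = -7*exp(2*x)/6 + C1*exp(5*x) + C2*exp(4*x).
Apply the initial conditions: u(0) = -7/6 + C1 + C2 = 1 and u'(0) = -7/3 + 4*C2 + 5*C1 = 2. Solving gives C1 = -13/3, C2 = 13/2.

u = -13*exp(5*x)/3 - 7*exp(2*x)/6 + 13*exp(4*x)/2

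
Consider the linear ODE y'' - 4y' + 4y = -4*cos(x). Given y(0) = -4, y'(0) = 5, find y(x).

y = -88*exp(2*x)/25 - 12*cos(x)/25 + 16*sin(x)/25 + 57*x*exp(2*x)/5

Characteristic equation r² - 4r + 4 = 0 has discriminant (-4)² - 4·(4) = 0, so r = 2 is a repeated root.
Hence y_h = (C1 + C2*x)*exp(2*x).
Try y_p = A*cos(x) + B*sin(x). Substituting and equating the coefficients of cos(x) and sin(x) gives A = -12/25, B = 16/25, so y_p = -12*cos(x)/25 + 16*sin(x)/25.
General solution: y = -12*cos(x)/25 + 16*sin(x)/25 + C1*exp(2*x) + C2*x*exp(2*x).
Apply the initial conditions: y(0) = -12/25 + C1 = -4 and y'(0) = 16/25 + C2 + 2*C1 = 5. Solving gives C1 = -88/25, C2 = 57/5.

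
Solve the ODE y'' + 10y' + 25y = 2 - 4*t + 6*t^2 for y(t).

y = 126/625 - 44*t/125 + 6*t**2/25 + C1*exp(-5*t) + C2*t*exp(-5*t)

Characteristic equation r² + 10r + 25 = 0 has discriminant (10)² - 4·(25) = 0, so r = -5 is a repeated root.
Hence y_h = (C1 + C2*t)*exp(-5*t).
For the particular solution try y_p = A0 + A1*t + A2*t^2. Substituting and matching coefficients of each power of t gives A0 = 126/625, A1 = -44/125, A2 = 6/25, so y_p = 126/625 - 44*t/125 + 6*t^2/25.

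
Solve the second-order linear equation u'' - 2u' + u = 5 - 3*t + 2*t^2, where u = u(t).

u = 11 + 2*t**2 + 5*t + C1*exp(t) + C2*t*exp(t)

Characteristic equation r² - 2r + 1 = 0 has discriminant (-2)² - 4·(1) = 0, so r = 1 is a repeated root.
Hence u_h = (C1 + C2*t)*exp(t).
For the particular solution try u_p = A0 + A1*t + A2*t^2. Substituting and matching coefficients of each power of t gives A0 = 11, A1 = 5, A2 = 2, so u_p = 11 + 2*t^2 + 5*t.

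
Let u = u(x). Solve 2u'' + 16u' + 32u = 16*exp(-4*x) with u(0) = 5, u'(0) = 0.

u = 5*exp(-4*x) + 4*x**2*exp(-4*x) + 20*x*exp(-4*x)

Divide through by 2: u'' + 8u' + 16u = 8*exp(-4*x).
Characteristic equation r² + 8r + 16 = 0 has discriminant (8)² - 4·(16) = 0, so r = -4 is a repeated root.
Hence u_h = (C1 + C2*x)*exp(-4*x).
Since exp(-4*x) solves the homogeneous equation (r = -4 is a root of multiplicity 2), multiply the trial by x^2. Try u_p = A*x^2*exp(-4*x). Substituting into the equation and dividing by exp(-4*x) gives A = 4, so u_p = 4*x^2*exp(-4*x).
General solution: u = C1*exp(-4*x) + 4*x^2*exp(-4*x) + C2*x*exp(-4*x).
Apply the initial conditions: u(0) = C1 = 5 and u'(0) = C2 - 4*C1 = 0. Solving gives C1 = 5, C2 = 20.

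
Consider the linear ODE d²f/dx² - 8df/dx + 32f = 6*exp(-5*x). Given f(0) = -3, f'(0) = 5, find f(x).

Characteristic equation r² - 8r + 32 = 0 has discriminant (-8)² - 4·(32) = -64 < 0, so r = 4 ± 4i.
Hence f_h = C1*cos(4*x)*exp(4*x) + C2*exp(4*x)*sin(4*x).
Try f_p = A*exp(-5*x). Substituting into the equation and dividing by exp(-5*x) gives A = 6/97, so f_p = 6*exp(-5*x)/97.
General solution: f = 6*exp(-5*x)/97 + C1*cos(4*x)*exp(4*x) + C2*exp(4*x)*sin(4*x).
Apply the initial conditions: f(0) = 6/97 + C1 = -3 and f'(0) = -30/97 + 4*C1 + 4*C2 = 5. Solving gives C1 = -297/97, C2 = 1703/388.

f = 6*exp(-5*x)/97 - 297*cos(4*x)*exp(4*x)/97 + 1703*exp(4*x)*sin(4*x)/388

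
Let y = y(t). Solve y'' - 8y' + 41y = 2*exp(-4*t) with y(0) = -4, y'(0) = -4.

Characteristic equation r² - 8r + 41 = 0 has discriminant (-8)² - 4·(41) = -100 < 0, so r = 4 ± 5i.
Hence y_h = C1*cos(5*t)*exp(4*t) + C2*exp(4*t)*sin(5*t).
Try y_p = A*exp(-4*t). Substituting into the equation and dividing by exp(-4*t) gives A = 2/89, so y_p = 2*exp(-4*t)/89.
General solution: y = 2*exp(-4*t)/89 + C1*cos(5*t)*exp(4*t) + C2*exp(4*t)*sin(5*t).
Apply the initial conditions: y(0) = 2/89 + C1 = -4 and y'(0) = -8/89 + 4*C1 + 5*C2 = -4. Solving gives C1 = -358/89, C2 = 1084/445.

y = 2*exp(-4*t)/89 - 358*cos(5*t)*exp(4*t)/89 + 1084*exp(4*t)*sin(5*t)/445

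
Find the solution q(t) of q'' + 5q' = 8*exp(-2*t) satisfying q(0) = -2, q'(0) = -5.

q = -11/5 - 4*exp(-2*t)/3 + 23*exp(-5*t)/15

Characteristic equation r² + 5r = 0 factors as (r + 5)r = 0, so r = -5, 0.
Hence q_h = C1*exp(-5*t) + C2.
Try q_p = A*exp(-2*t). Substituting into the equation and dividing by exp(-2*t) gives A = -4/3, so q_p = -4*exp(-2*t)/3.
General solution: q = C2 - 4*exp(-2*t)/3 + C1*exp(-5*t).
Apply the initial conditions: q(0) = -4/3 + C1 + C2 = -2 and q'(0) = 8/3 - 5*C1 = -5. Solving gives C1 = 23/15, C2 = -11/5.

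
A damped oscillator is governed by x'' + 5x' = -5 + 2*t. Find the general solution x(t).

x = C2 - 27*t/25 + t**2/5 + C1*exp(-5*t)

Characteristic equation r² + 5r = 0 factors as (r + 5)r = 0, so r = -5, 0.
Hence x_h = C1*exp(-5*t) + C2.
Since 0 is a characteristic root (multiplicity 1), multiply the polynomial trial by t: try x_p = t*(A0 + A1*t). Substituting and matching coefficients of each power of t gives A0 = -27/25, A1 = 1/5, so x_p = -27*t/25 + t^2/5.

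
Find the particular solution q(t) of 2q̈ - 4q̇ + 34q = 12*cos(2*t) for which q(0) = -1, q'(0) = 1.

q = -24*sin(2*t)/185 + 78*cos(2*t)/185 - 263*cos(4*t)*exp(t)/185 + 124*exp(t)*sin(4*t)/185

Divide through by 2: q'' - 2q' + 17q = 6*cos(2*t).
Characteristic equation r² - 2r + 17 = 0 has discriminant (-2)² - 4·(17) = -64 < 0, so r = 1 ± 4i.
Hence q_h = C1*cos(4*t)*exp(t) + C2*exp(t)*sin(4*t).
Try q_p = A*cos(2*t) + B*sin(2*t). Substituting and equating the coefficients of cos(2t) and sin(2t) gives A = 78/185, B = -24/185, so q_p = -24*sin(2*t)/185 + 78*cos(2*t)/185.
General solution: q = -24*sin(2*t)/185 + 78*cos(2*t)/185 + C1*cos(4*t)*exp(t) + C2*exp(t)*sin(4*t).
Apply the initial conditions: q(0) = 78/185 + C1 = -1 and q'(0) = -48/185 + C1 + 4*C2 = 1. Solving gives C1 = -263/185, C2 = 124/185.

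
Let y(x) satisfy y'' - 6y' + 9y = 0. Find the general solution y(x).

Characteristic equation r² - 6r + 9 = 0 has discriminant (-6)² - 4·(9) = 0, so r = 3 is a repeated root.
Hence y_h = (C1 + C2*x)*exp(3*x).

y = C1*exp(3*x) + C2*x*exp(3*x)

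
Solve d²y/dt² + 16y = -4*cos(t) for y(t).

y = -4*cos(t)/15 + C1*cos(4*t) + C2*sin(4*t)

Characteristic equation r² + 16 = 0 has discriminant (0)² - 4·(16) = -64 < 0, so r = ± 4i.
Hence y_h = C1*cos(4*t) + C2*sin(4*t).
Try y_p = A*cos(t) + B*sin(t). Substituting and equating the coefficients of cos(t) and sin(t) gives A = -4/15, B = 0, so y_p = -4*cos(t)/15.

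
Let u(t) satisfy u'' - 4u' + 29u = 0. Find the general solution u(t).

Characteristic equation r² - 4r + 29 = 0 has discriminant (-4)² - 4·(29) = -100 < 0, so r = 2 ± 5i.
Hence u_h = C1*cos(5*t)*exp(2*t) + C2*exp(2*t)*sin(5*t).

u = C1*cos(5*t)*exp(2*t) + C2*exp(2*t)*sin(5*t)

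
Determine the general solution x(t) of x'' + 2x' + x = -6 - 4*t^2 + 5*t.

x = -40 - 4*t**2 + 21*t + C1*exp(-t) + C2*t*exp(-t)

Characteristic equation r² + 2r + 1 = 0 has discriminant (2)² - 4·(1) = 0, so r = -1 is a repeated root.
Hence x_h = (C1 + C2*t)*exp(-t).
For the particular solution try x_p = A0 + A1*t + A2*t^2. Substituting and matching coefficients of each power of t gives A0 = -40, A1 = 21, A2 = -4, so x_p = -40 - 4*t^2 + 21*t.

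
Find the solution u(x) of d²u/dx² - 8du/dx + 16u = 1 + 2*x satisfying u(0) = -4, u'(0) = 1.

Characteristic equation r² - 8r + 16 = 0 has discriminant (-8)² - 4·(16) = 0, so r = 4 is a repeated root.
Hence u_h = (C1 + C2*x)*exp(4*x).
For the particular solution try u_p = A0 + A1*x. Substituting and matching coefficients of each power of x gives A0 = 1/8, A1 = 1/8, so u_p = 1/8 + x/8.
General solution: u = 1/8 + x/8 + C1*exp(4*x) + C2*x*exp(4*x).
Apply the initial conditions: u(0) = 1/8 + C1 = -4 and u'(0) = 1/8 + C2 + 4*C1 = 1. Solving gives C1 = -33/8, C2 = 139/8.

u = 1/8 - 33*exp(4*x)/8 + x/8 + 139*x*exp(4*x)/8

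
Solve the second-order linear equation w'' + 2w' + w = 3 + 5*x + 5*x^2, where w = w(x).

w = 23 - 15*x + 5*x**2 + C1*exp(-x) + C2*x*exp(-x)

Characteristic equation r² + 2r + 1 = 0 has discriminant (2)² - 4·(1) = 0, so r = -1 is a repeated root.
Hence w_h = (C1 + C2*x)*exp(-x).
For the particular solution try w_p = A0 + A1*x + A2*x^2. Substituting and matching coefficients of each power of x gives A0 = 23, A1 = -15, A2 = 5, so w_p = 23 - 15*x + 5*x^2.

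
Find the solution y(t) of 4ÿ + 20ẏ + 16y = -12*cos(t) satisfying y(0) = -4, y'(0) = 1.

Divide through by 4: y'' + 5y' + 4y = -3*cos(t).
Characteristic equation r² + 5r + 4 = 0 factors as (r + 4)(r + 1) = 0, so r = -4, -1.
Hence y_h = C1*exp(-4*t) + C2*exp(-t).
Try y_p = A*cos(t) + B*sin(t). Substituting and equating the coefficients of cos(t) and sin(t) gives A = -9/34, B = -15/34, so y_p = -15*sin(t)/34 - 9*cos(t)/34.
General solution: y = -15*sin(t)/34 - 9*cos(t)/34 + C1*exp(-4*t) + C2*exp(-t).
Apply the initial conditions: y(0) = -9/34 + C1 + C2 = -4 and y'(0) = -15/34 - C2 - 4*C1 = 1. Solving gives C1 = 13/17, C2 = -9/2.

y = -15*sin(t)/34 - 9*exp(-t)/2 - 9*cos(t)/34 + 13*exp(-4*t)/17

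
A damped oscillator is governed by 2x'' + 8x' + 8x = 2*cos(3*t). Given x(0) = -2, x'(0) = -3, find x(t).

Divide through by 2: x'' + 4x' + 4x = cos(3*t).
Characteristic equation r² + 4r + 4 = 0 has discriminant (4)² - 4·(4) = 0, so r = -2 is a repeated root.
Hence x_h = (C1 + C2*t)*exp(-2*t).
Try x_p = A*cos(3*t) + B*sin(3*t). Substituting and equating the coefficients of cos(3t) and sin(3t) gives A = -5/169, B = 12/169, so x_p = -5*cos(3*t)/169 + 12*sin(3*t)/169.
General solution: x = -5*cos(3*t)/169 + 12*sin(3*t)/169 + C1*exp(-2*t) + C2*t*exp(-2*t).
Apply the initial conditions: x(0) = -5/169 + C1 = -2 and x'(0) = 36/169 + C2 - 2*C1 = -3. Solving gives C1 = -333/169, C2 = -93/13.

x = -333*exp(-2*t)/169 - 5*cos(3*t)/169 + 12*sin(3*t)/169 - 93*t*exp(-2*t)/13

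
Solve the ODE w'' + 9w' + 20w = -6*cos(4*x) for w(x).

Characteristic equation r² + 9r + 20 = 0 factors as (r + 4)(r + 5) = 0, so r = -4, -5.
Hence w_h = C1*exp(-4*x) + C2*exp(-5*x).
Try w_p = A*cos(4*x) + B*sin(4*x). Substituting and equating the coefficients of cos(4x) and sin(4x) gives A = -3/164, B = -27/164, so w_p = -27*sin(4*x)/164 - 3*cos(4*x)/164.

w = -27*sin(4*x)/164 - 3*cos(4*x)/164 + C1*exp(-4*x) + C2*exp(-5*x)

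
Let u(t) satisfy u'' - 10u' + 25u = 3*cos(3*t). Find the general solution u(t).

u = -45*sin(3*t)/578 + 12*cos(3*t)/289 + C1*exp(5*t) + C2*t*exp(5*t)

Characteristic equation r² - 10r + 25 = 0 has discriminant (-10)² - 4·(25) = 0, so r = 5 is a repeated root.
Hence u_h = (C1 + C2*t)*exp(5*t).
Try u_p = A*cos(3*t) + B*sin(3*t). Substituting and equating the coefficients of cos(3t) and sin(3t) gives A = 12/289, B = -45/578, so u_p = -45*sin(3*t)/578 + 12*cos(3*t)/289.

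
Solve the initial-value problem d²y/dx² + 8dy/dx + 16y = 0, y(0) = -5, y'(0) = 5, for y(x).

Characteristic equation r² + 8r + 16 = 0 has discriminant (8)² - 4·(16) = 0, so r = -4 is a repeated root.
Hence y_h = (C1 + C2*x)*exp(-4*x).
Apply the initial conditions: y(0) = C1 = -5 and y'(0) = C2 - 4*C1 = 5. Solving gives C1 = -5, C2 = -15.

y = -5*exp(-4*x) - 15*x*exp(-4*x)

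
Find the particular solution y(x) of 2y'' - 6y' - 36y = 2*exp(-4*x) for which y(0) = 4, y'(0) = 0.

y = exp(-4*x)/10 + 23*exp(-3*x)/9 + 121*exp(6*x)/90

Divide through by 2: y'' - 3y' - 18y = exp(-4*x).
Characteristic equation r² - 3r - 18 = 0 factors as (r + 3)(r - 6) = 0, so r = -3, 6.
Hence y_h = C1*exp(-3*x) + C2*exp(6*x).
Try y_p = A*exp(-4*x). Substituting into the equation and dividing by exp(-4*x) gives A = 1/10, so y_p = exp(-4*x)/10.
General solution: y = exp(-4*x)/10 + C1*exp(-3*x) + C2*exp(6*x).
Apply the initial conditions: y(0) = 1/10 + C1 + C2 = 4 and y'(0) = -2/5 - 3*C1 + 6*C2 = 0. Solving gives C1 = 23/9, C2 = 121/90.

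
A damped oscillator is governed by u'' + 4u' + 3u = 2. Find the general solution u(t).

u = 2/3 + C1*exp(-3*t) + C2*exp(-t)

Characteristic equation r² + 4r + 3 = 0 factors as (r + 3)(r + 1) = 0, so r = -3, -1.
Hence u_h = C1*exp(-3*t) + C2*exp(-t).
For the particular solution try u_p = A0. Substituting and matching coefficients of each power of t gives A0 = 2/3, so u_p = 2/3.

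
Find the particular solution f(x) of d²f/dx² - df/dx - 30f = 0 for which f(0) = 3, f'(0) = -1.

Characteristic equation r² - r - 30 = 0 factors as (r + 5)(r - 6) = 0, so r = -5, 6.
Hence f_h = C1*exp(-5*x) + C2*exp(6*x).
Apply the initial conditions: f(0) = C1 + C2 = 3 and f'(0) = -5*C1 + 6*C2 = -1. Solving gives C1 = 19/11, C2 = 14/11.

f = 14*exp(6*x)/11 + 19*exp(-5*x)/11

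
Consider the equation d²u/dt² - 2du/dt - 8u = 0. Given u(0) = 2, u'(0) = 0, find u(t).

u = 2*exp(4*t)/3 + 4*exp(-2*t)/3

Characteristic equation r² - 2r - 8 = 0 factors as (r - 4)(r + 2) = 0, so r = 4, -2.
Hence u_h = C1*exp(4*t) + C2*exp(-2*t).
Apply the initial conditions: u(0) = C1 + C2 = 2 and u'(0) = -2*C2 + 4*C1 = 0. Solving gives C1 = 2/3, C2 = 4/3.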